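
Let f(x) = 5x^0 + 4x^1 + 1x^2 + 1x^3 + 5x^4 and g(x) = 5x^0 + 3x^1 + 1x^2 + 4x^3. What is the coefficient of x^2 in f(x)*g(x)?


Cauchy product at x^2:
5*1 + 4*3 + 1*5
= 22

22


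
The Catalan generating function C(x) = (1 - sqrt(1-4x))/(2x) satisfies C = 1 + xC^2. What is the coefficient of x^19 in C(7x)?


Substituting x -> 7x scales the n-th coefficient by 7^n, so [x^19] C(7x) = 7^19 * C_19.
C_19 = C(2*19, 19)/(20) = 35345263800/20 = 1767263190.
So 7^19 * 1767263190 = 11398895185373143 * 1767263190 = 20144847867778182038506170.

20144847867778182038506170


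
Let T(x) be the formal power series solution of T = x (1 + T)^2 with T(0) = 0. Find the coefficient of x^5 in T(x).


Apply the Lagrange inversion formula: if T = x * phi(T) with phi(t) = (1 + t)^2, then [x^n] T = (1/n) [t^(n-1)] phi(t)^n = (1/n) [t^(n-1)] (1 + t)^(2n) = (1/n) C(2n, n-1).
Using the identity C(2n, n-1) = C(2n, n) * n / (n+1), the unscaled factor equals C(2n, n) / (n+1) = C_n, the n-th Catalan number.
For n = 5: C_5 = C(10, 5) / 6 = 252/6 = 42 = 42.

42


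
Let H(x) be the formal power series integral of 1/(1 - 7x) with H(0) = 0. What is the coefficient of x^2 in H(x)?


1/(1 - 7x) = sum_{k>=0} 7^k x^k. Integrating termwise with H(0) = 0:
H(x) = sum_{k>=0} 7^k x^(k+1) / (k+1) = sum_{m>=1} 7^(m-1) x^m / m.
For m = 2: 7^1/2 = 7/2 = 7/2.

7/2


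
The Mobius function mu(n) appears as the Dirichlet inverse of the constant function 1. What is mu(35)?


35 = 5 * 7 (all distinct primes).
mu(35) = (-1)^2 = 1

1


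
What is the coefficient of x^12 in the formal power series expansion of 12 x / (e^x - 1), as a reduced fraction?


The exponential generating function for Bernoulli numbers is
x / (e^x - 1) = sum_{k>=0} B_k x^k / k!.
So the coefficient of x^12 in 12 x / (e^x - 1) is 12 B_12 / 12!.
Computing: B_12 = -691/2730, 12! = 479001600, giving
12 * -691/2730 / 479001600 = -691/108972864000.

-691/108972864000


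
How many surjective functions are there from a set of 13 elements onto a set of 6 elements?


By inclusion-exclusion on which target elements are missed, the number of surjections from an n-set onto a k-set is
surj(n, k) = sum_{j=0}^{k} (-1)^j C(k, j) (k - j)^n.
Equivalently surj(n, k) = k! * S(n, k), where S(n, k) is the Stirling number of the second kind.
For n = 13, k = 6:
S(13, 6) = 9321312, so
surj = 6! * 9321312 = 720 * 9321312 = 6711344640.

6711344640


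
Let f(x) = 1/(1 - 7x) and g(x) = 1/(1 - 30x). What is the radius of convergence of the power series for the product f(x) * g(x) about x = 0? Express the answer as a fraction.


The radius of 1/(1 - 7x) is 1/7 (nearest singularity at x = 1/7), and the radius of 1/(1 - 30x) is 1/30.
The product f(x)*g(x) = 1/((1 - 7x)(1 - 30x)) has singularities at both 1/7 and 1/30, so its radius of convergence is the distance to the nearest one:
min(1/7, 1/30) = 1/30.

1/30


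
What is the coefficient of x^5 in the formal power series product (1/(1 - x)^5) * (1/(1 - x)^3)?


Combine the factors: (1/(1 - x)^5) * (1/(1 - x)^3) = 1/(1 - x)^8.
Then use 1/(1 - x)^r = sum_{k>=0} C(k + r - 1, r - 1) x^k with r = 8 and k = 5:
C(12, 7) = 792.

792


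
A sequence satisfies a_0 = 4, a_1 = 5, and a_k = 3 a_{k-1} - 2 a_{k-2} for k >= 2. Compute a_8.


The characteristic equation is t^2 - 3 t + 2 = 0, with roots r_1 = 2 and r_2 = 1 (so c_1 = r_1 + r_2, c_2 = -r_1 r_2 as required).
One can use the closed form a_n = A r_1^n + B r_2^n, but direct iteration is more reliable:
a_0 = 4, a_1 = 5, a_2 = 7, a_3 = 11, a_4 = 19, a_5 = 35, a_6 = 67, a_7 = 131, a_8 = 259.
So a_8 = 259.

259


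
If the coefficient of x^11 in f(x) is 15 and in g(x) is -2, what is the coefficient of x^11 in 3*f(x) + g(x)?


Scalar multiplication scales coefficients: 3 * 15 = 45.
Then add the g coefficient: 45 + -2
= 43

43


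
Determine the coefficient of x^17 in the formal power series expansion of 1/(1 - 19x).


The geometric series identity gives 1/(1 - c x) = sum_{k>=0} c^k x^k, so the coefficient of x^k is c^k.
Here c = 19 and k = 17.
Computing: 19^17 = 5480386857784802185939

5480386857784802185939


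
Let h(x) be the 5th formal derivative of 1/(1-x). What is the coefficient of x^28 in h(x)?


Differentiating 5 times: d^5/dx^5 [1/(1-x)] = 5!/(1-x)^6.
The expansion 1/(1-x)^6 = sum_{k>=0} C(k+5, 5) x^k, so the coefficient of x^n in 5!/(1-x)^6 is 5! * C(n+5, 5).
For n = 28: 120 * C(33, 5) = 120 * 237336 = 28480320

28480320


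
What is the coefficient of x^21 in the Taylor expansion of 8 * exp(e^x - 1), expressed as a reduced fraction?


exp(e^x - 1) = sum_{k>=0} Bell_k x^k / k!, where Bell_k is the k-th Bell number.
So the coefficient of x^21 is 8 * Bell_21 / 21!.
Computing: Bell_21 = 474869816156751 and 21! = 51090942171709440000, giving
8 * 474869816156751/51090942171709440000 = 158289938718917/2128789257154560000.

158289938718917/2128789257154560000


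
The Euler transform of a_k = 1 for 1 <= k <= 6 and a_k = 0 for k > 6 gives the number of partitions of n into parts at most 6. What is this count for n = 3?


Partitions of 3 into parts at most 6:
Using generating function (1-x)^(-1)(1-x^2)^(-1)...(1-x^6)^(-1),
the coefficient of x^3 = 3

3


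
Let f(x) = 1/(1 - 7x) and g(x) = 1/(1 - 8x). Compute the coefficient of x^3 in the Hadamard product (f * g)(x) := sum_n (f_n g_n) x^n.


f has coefficients f_k = 7^k and g has coefficients g_k = 8^k, so the Hadamard product has coefficient (f*g)_k = 7^k * 8^k = 56^k.
For k = 3: 56^3 = 175616.

175616


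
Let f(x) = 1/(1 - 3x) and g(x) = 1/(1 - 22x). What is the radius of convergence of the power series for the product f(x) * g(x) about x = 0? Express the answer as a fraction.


The radius of 1/(1 - 3x) is 1/3 (nearest singularity at x = 1/3), and the radius of 1/(1 - 22x) is 1/22.
The product f(x)*g(x) = 1/((1 - 3x)(1 - 22x)) has singularities at both 1/3 and 1/22, so its radius of convergence is the distance to the nearest one:
min(1/3, 1/22) = 1/22.

1/22


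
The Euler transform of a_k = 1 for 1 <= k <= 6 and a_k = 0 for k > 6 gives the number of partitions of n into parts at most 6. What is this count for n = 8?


Partitions of 8 into parts at most 6:
Using generating function (1-x)^(-1)(1-x^2)^(-1)...(1-x^6)^(-1),
the coefficient of x^8 = 20

20


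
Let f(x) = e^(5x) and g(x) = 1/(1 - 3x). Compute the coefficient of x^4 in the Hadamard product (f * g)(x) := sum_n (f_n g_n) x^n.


Expanding: f_k = 5^k/k! (from e^(5x)) and g_k = 3^k (from 1/(1 - 3x)). So the Hadamard coefficient (f * g)_k = 5^k 3^k / k! = (15)^k / k!.
For k = 4: 15^4/4! = 50625/24 = 16875/8.

16875/8


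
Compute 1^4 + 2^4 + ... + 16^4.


This power sum has a closed form given by Faulhaber's formula
sum_{k=1}^{m} k^p = (1 / (p + 1)) * sum_{j=0}^{p} C(p + 1, j) B_j m^(p + 1 - j),
but for small m direct computation is fastest:
1 + 16 + 81 + 256 + 625 + 1296 + 2401 + 4096 + 6561 + 10000 + 14641 + 20736 + 28561 + 38416 + 50625 + 65536 = 243848.

243848


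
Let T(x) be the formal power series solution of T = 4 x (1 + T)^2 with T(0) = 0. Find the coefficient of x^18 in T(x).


Apply the Lagrange inversion formula: if T = 4 x * phi(T) with phi(t) = (1 + t)^2, then [x^n] T = 4^n * (1/n) [t^(n-1)] phi(t)^n = 4^n * (1/n) [t^(n-1)] (1 + t)^(2n) = 4^n * (1/n) C(2n, n-1).
Using the identity C(2n, n-1) = C(2n, n) * n / (n+1), the unscaled factor equals C(2n, n) / (n+1) = C_n, the n-th Catalan number.
For n = 18: C_18 = C(36, 18) / 19 = 9075135300/19 = 477638700.
With the 4^18 = 68719476736 factor, the coefficient is 68719476736 * 477638700 = 32823081532863283200.

32823081532863283200


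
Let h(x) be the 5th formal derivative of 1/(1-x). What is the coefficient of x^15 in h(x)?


Differentiating 5 times: d^5/dx^5 [1/(1-x)] = 5!/(1-x)^6.
The expansion 1/(1-x)^6 = sum_{k>=0} C(k+5, 5) x^k, so the coefficient of x^n in 5!/(1-x)^6 is 5! * C(n+5, 5).
For n = 15: 120 * C(20, 5) = 120 * 15504 = 1860480

1860480


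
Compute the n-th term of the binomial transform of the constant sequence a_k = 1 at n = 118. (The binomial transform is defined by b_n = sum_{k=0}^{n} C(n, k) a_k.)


With a_k = 1 for all k, b_n = sum_{k=0}^{n} C(n, k) = 2^n by the binomial theorem.
For n = 118: 2^118 = 332306998946228968225951765070086144.

332306998946228968225951765070086144


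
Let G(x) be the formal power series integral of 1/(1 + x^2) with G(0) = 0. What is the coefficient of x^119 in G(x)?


1/(1 + x^2) = sum_{j>=0} (-1)^j x^(2j). Integrating termwise with G(0) = 0:
G(x) = sum_{j>=0} (-1)^j x^(2j+1) / (2j+1) = arctan(x).
Only odd powers are nonzero. For x^119 write 119 = 2*59 + 1, giving
(-1)^59 / 119 = -1/119 = -1/119.

-1/119


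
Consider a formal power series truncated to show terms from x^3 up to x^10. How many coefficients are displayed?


From x^3 to x^10 inclusive, the count is 10 - 3 + 1 = 8.

8


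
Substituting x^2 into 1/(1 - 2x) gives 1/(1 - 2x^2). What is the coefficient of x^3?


Since 1/(1 - 2x^2) only has even powers of x,
the coefficient of x^3 (odd) is 0.

0


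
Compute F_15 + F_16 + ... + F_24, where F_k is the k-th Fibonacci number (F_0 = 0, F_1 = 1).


Use the identity sum_{k=0}^{N} F_k = F_{N+2} - 1 (which follows from F_{k+2} - F_{k+1} = F_k). Then
sum_{k=15}^{24} F_k = (F_{26} - 1) - (F_{16} - 1) = F_{26} - F_{16}.
Computing: F_{26} = 121393, F_{16} = 987, so
Sum = 121393 - 987 = 120406.

120406


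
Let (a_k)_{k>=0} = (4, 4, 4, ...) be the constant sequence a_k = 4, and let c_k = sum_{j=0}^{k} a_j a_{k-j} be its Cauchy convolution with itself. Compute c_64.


Since a_j = 4 for all j >= 0, the convolution sum becomes
c_k = sum_{j=0}^{k} 4 * 4 = 16 * (k + 1).
Equivalently, the generating function of (a_k) is 4/(1 - x) and its square is 16/(1 - x)^2 = sum_{k>=0} 16(k + 1) x^k.
For k = 64: 16 * 65 = 1040.

1040


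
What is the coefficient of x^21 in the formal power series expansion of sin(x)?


The Maclaurin series is sin(t) = sum_{k>=0} (-1)^k t^(2k+1) / (2k+1)!, so substituting t = x, only odd powers of x are nonzero, with coefficient of x^(2k+1) equal to (-1)^k / (2k+1)!.
Write 21 = 2*10 + 1, giving the coefficient (-1)^10 / 21! = 1/51090942171709440000 = 1/51090942171709440000.

1/51090942171709440000


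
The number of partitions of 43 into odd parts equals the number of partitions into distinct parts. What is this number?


Computing partitions of 43 into odd parts (1, 3, 5, ...):
Using the generating function prod_{k>=0} 1/(1-x^(2k+1)),
the count is 1610

1610


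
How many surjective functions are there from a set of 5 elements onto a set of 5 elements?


By inclusion-exclusion on which target elements are missed, the number of surjections from an n-set onto a k-set is
surj(n, k) = sum_{j=0}^{k} (-1)^j C(k, j) (k - j)^n.
Equivalently surj(n, k) = k! * S(n, k), where S(n, k) is the Stirling number of the second kind.
For n = 5, k = 5:
S(5, 5) = 1, so
surj = 5! * 1 = 120 * 1 = 120.

120


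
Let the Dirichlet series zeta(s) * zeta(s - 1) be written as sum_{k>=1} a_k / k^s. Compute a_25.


Convolution gives a_k = sum_{d | k} d * 1 = sum_{d | k} d = sigma(k), the sum of positive divisors of k.
For k = 25, the divisors are 1, 5, 25, so
sigma(25) = 1 + 5 + 25 = 31.

31


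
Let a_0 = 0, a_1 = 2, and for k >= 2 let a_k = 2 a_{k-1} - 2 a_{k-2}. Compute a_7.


Iterating the recurrence forward:
a_0 = 0
a_1 = 2
a_2 = 2*2 - 2*0 = 4
a_3 = 2*4 - 2*2 = 4
a_4 = 2*4 - 2*4 = 0
a_5 = 2*0 - 2*4 = -8
a_6 = 2*-8 - 2*0 = -16
a_7 = 2*-16 - 2*-8 = -16
So a_7 = -16.

-16


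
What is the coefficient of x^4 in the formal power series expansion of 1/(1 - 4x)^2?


The general identity 1/(1 - c x)^r = sum_{k>=0} c^k C(k + r - 1, r - 1) x^k follows by substituting y = c x into 1/(1 - y)^r = sum_{k>=0} C(k + r - 1, r - 1) y^k.
For c = 4, r = 2, k = 4:
4^4 * C(5, 1) = 256 * 5 = 1280.

1280


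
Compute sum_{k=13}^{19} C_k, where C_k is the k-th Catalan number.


C_13 through C_19: 742900, 2674440, 9694845, 35357670, 129644790, 477638700, 1767263190
Sum = 742900 + 2674440 + 9694845 + 35357670 + 129644790 + 477638700 + 1767263190
= 2423016535

2423016535


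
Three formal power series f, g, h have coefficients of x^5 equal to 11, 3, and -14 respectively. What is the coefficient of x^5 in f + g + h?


Series addition is componentwise:
11 + 3 + -14
= 0

0


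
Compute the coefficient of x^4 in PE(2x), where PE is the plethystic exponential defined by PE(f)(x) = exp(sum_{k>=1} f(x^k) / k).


With f(x) = 2x, the exponent is sum_{k>=1} 2 x^k / k = 2 * (-ln(1 - x)). Exponentiating:
PE(2x) = exp(-2 ln(1 - x)) = 1/(1 - x)^2.
By the negative binomial expansion, [x^n] 1/(1 - x)^2 = C(n + 1, 1).
For n = 4: C(5, 1) = 5.

5


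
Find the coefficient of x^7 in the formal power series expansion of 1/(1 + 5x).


Write 1/(1 + c x) = 1/(1 - (-c) x) and apply the geometric-series identity
1/(1 - y) = sum_{k>=0} y^k to get 1/(1 + c x) = sum_{k>=0} (-c)^k x^k.
So the coefficient of x^k is (-c)^k = (-1)^k * c^k.
Here c = 5 and k = 7:
(-5)^7 = -1 * 78125 = -78125

-78125


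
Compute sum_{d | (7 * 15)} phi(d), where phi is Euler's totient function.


First, 7 * 15 = 105. One classical identity is sum_{d | n} phi(d) = n (each k in [1, n] has a unique gcd with n, and among the k's with gcd(k, n) = n/d there are phi(d) of them). So the sum equals 105. We also verify directly:
Divisors of 105: 1, 3, 5, 7, 15, 21, 35, 105.
phi values: 1, 2, 4, 6, 8, 12, 24, 48.
Sum = 105.

105


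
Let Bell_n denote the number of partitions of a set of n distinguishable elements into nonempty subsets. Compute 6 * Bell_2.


Bell_2 can be computed from the Bell triangle or from Dobinski's identity Bell_n = (1/e) * sum_{k>=0} k^n / k!.
Computing Bell_2 = 2.
Then 6 * 2 = 12.

12


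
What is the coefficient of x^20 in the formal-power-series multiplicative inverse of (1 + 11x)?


The inverse is 1/(1 + 11x). Apply the geometric identity 1/(1 - y) = sum_{k>=0} y^k with y = -11x:
1/(1 + 11x) = sum_{k>=0} (-11)^k x^k.
So the coefficient of x^20 is (-11)^20 = 672749994932560009201.

672749994932560009201


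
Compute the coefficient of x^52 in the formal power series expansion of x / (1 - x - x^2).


Let f(x) = sum_{k>=0} a_k x^k. Multiplying f(x) * (1 - x - x^2) = x and matching coefficients gives a_0 = 0, a_1 = 1, and a_k = a_{k-1} + a_{k-2} for k >= 2. These are the Fibonacci numbers F_k.
Iterating from F_0 = 0, F_1 = 1:
F_0=0, F_1=1, F_2=1, F_3=2, F_4=3, F_5=5, F_6=8, F_7=13, F_8=21, F_9=34, ...
F_52 = 32951280099.

32951280099


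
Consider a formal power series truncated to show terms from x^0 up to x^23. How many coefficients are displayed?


From x^0 to x^23 inclusive, the count is 23 - 0 + 1 = 24.

24


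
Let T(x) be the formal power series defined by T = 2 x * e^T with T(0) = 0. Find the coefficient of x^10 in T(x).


Apply the Lagrange inversion formula: if T = 2 x * phi(T) with phi(t) = e^t, then
[x^n] T = 2^n * (1/n) [t^(n-1)] phi(t)^n = 2^n * (1/n) [t^(n-1)] e^(n t) = 2^n * (1/n) * n^(n-1) / (n-1)! = 2^n * n^(n-1) / n!.
When c = 1 this is the Cayley count of rooted labeled trees on n vertices, divided by n!.
For n = 10: 2^10 * 10^9 / 10! = 1024 * 1000000000/3628800 = 160000000/567.

160000000/567


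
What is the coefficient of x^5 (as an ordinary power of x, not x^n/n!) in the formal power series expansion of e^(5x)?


The exponential series is e^y = sum_{k>=0} y^k / k!. Substituting y = 5x gives
e^(5x) = sum_{k>=0} 5^k x^k / k!.
So the coefficient of x^n is a^n/n! with a = 5, n = 5:
5^5 / 5! = 3125/120 = 625/24

625/24


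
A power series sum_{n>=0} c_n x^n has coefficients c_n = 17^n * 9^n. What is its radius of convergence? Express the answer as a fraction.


By the root test (Cauchy-Hadamard), the radius is R = 1 / limsup_n |c_n|^(1/n).
Here |c_n|^(1/n) = (17^n * 9^n)^(1/n) = 17 * 9 = 153 for all n.
So R = 1/153 = 1/153.

1/153


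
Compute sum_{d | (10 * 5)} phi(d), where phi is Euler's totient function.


First, 10 * 5 = 50. One classical identity is sum_{d | n} phi(d) = n (each k in [1, n] has a unique gcd with n, and among the k's with gcd(k, n) = n/d there are phi(d) of them). So the sum equals 50. We also verify directly:
Divisors of 50: 1, 2, 5, 10, 25, 50.
phi values: 1, 1, 4, 4, 20, 20.
Sum = 50.

50


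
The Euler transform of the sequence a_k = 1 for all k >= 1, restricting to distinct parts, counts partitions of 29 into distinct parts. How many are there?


Partitions of 29 into distinct parts can be computed via generating function.
Product (1+x)(1+x^2)(1+x^3)...
The coefficient of x^29 = 256

256


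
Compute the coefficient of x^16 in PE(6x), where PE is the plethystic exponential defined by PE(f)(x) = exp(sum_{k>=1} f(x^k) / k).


With f(x) = 6x, the exponent is sum_{k>=1} 6 x^k / k = 6 * (-ln(1 - x)). Exponentiating:
PE(6x) = exp(-6 ln(1 - x)) = 1/(1 - x)^6.
By the negative binomial expansion, [x^n] 1/(1 - x)^6 = C(n + 5, 5).
For n = 16: C(21, 5) = 20349.

20349


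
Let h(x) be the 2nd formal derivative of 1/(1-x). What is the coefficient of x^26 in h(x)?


Differentiating 2 times: d^2/dx^2 [1/(1-x)] = 2!/(1-x)^3.
The expansion 1/(1-x)^3 = sum_{k>=0} C(k+2, 2) x^k, so the coefficient of x^n in 2!/(1-x)^3 is 2! * C(n+2, 2).
For n = 26: 2 * C(28, 2) = 2 * 378 = 756

756


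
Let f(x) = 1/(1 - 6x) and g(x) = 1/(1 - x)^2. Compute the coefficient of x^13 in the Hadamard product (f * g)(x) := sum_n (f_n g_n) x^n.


f has coefficients f_k = 6^k. For g = 1/(1 - x)^2 the coefficient is g_k = C(k + 1, 1) = k + 1. The Hadamard coefficient is (f * g)_k = 6^k * (k + 1).
For k = 13: 6^13 * 14 = 13060694016 * 14 = 182849716224.

182849716224


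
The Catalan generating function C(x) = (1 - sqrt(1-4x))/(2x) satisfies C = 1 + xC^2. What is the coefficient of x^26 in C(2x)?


Substituting x -> 2x scales the n-th coefficient by 2^n, so [x^26] C(2x) = 2^26 * C_26.
C_26 = C(2*26, 26)/(27) = 495918532948104/27 = 18367353072152.
So 2^26 * 18367353072152 = 67108864 * 18367353072152 = 1232612199359030755328.

1232612199359030755328


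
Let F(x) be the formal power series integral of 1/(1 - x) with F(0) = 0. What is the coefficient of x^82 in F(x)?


1/(1 - x) = sum_{k>=0} x^k. Integrating termwise and using F(0) = 0 gives
F(x) = sum_{k>=0} x^(k+1) / (k+1) = sum_{m>=1} x^m / m = -ln(1 - x).
So the coefficient of x^82 is 1/82 = 1/82.

1/82


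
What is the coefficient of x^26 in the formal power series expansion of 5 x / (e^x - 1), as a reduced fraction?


The exponential generating function for Bernoulli numbers is
x / (e^x - 1) = sum_{k>=0} B_k x^k / k!.
So the coefficient of x^26 in 5 x / (e^x - 1) is 5 B_26 / 26!.
Computing: B_26 = 8553103/6, 26! = 403291461126605635584000000, giving
5 * 8553103/6 / 403291461126605635584000000 = 657931/37226904103994366361600000.

657931/37226904103994366361600000


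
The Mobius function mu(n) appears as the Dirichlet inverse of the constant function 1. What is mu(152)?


152 has a squared prime factor, so mu(152) = 0.
Factorization reveals a repeated prime.

0


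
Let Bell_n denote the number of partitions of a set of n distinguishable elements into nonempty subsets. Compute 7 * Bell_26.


Bell_26 can be computed from the Bell triangle or from Dobinski's identity Bell_n = (1/e) * sum_{k>=0} k^n / k!.
Computing Bell_26 = 49631246523618756274.
Then 7 * 49631246523618756274 = 347418725665331293918.

347418725665331293918


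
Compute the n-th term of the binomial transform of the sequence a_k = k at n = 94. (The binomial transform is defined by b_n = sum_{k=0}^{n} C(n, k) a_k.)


With a_k = k, b_n = sum_{k=0}^{n} C(n, k) k. Using k * C(n, k) = n * C(n-1, k-1) gives b_n = n * sum_{k>=1} C(n-1, k-1) = n * 2^(n-1).
For n = 94: 94 * 2^93 = 94 * 9903520314283042199192993792 = 930930909542605966724141416448.

930930909542605966724141416448


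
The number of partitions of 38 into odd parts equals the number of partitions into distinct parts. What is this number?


Computing partitions of 38 into odd parts (1, 3, 5, ...):
Using the generating function prod_{k>=0} 1/(1-x^(2k+1)),
the count is 864

864


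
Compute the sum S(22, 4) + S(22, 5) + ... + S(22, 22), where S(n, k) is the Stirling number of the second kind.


By definition, S(n, k) counts partitions of an n-set into exactly k nonempty blocks.
Computing row n = 22 for k = 4..22:
S(22, k): 727778623825, 19137821912055, 163305339345225, 602762379967440, 1142399079991620, 1241963303533920, 835143799377954, 366282500870286, 108823356051137, 22496861868481, 3295165281331, 345615943200, 26046574004, 1404142047, 53374629, 1389850, 23485, 231, 1
Sum = 4506710508270721.

4506710508270721


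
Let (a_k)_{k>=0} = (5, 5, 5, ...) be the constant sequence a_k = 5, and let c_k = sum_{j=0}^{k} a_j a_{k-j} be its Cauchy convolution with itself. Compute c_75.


Since a_j = 5 for all j >= 0, the convolution sum becomes
c_k = sum_{j=0}^{k} 5 * 5 = 25 * (k + 1).
Equivalently, the generating function of (a_k) is 5/(1 - x) and its square is 25/(1 - x)^2 = sum_{k>=0} 25(k + 1) x^k.
For k = 75: 25 * 76 = 1900.

1900


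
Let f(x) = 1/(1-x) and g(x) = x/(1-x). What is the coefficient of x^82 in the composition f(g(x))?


First simplify the composition: f(g(x)) = 1/(1 - x/(1-x)) = (1-x)/((1-x) - x) = (1-x)/(1-2x).
Now extract the coefficient. Write (1-x)/(1-2x) = 1/(1-2x) - x/(1-2x).
The coefficient of x^n in 1/(1-2x) is 2^n, and in x/(1-2x) is 2^(n-1) (for n >= 1).
So the coefficient of x^82 is 2^82 - 2^81 = 4835703278458516698824704 - 2417851639229258349412352 = 2417851639229258349412352.

2417851639229258349412352


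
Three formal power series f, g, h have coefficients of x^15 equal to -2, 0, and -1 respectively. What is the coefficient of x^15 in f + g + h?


Series addition is componentwise:
-2 + 0 + -1
= -3

-3


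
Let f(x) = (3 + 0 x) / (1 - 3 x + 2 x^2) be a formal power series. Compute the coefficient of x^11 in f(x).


Write f(x) = sum_{k>=0} a_k x^k. Multiplying both sides by 1 - 3 x + 2 x^2 gives
(1 - 3 x + 2 x^2) sum_{k>=0} a_k x^k = 3 + 0 x.
Matching coefficients:
 x^0: a_0 = 3
 x^1: a_1 - 3 a_0 = 0  =>  a_1 = 3*3 + 0 = 9
 x^k (k >= 2): a_k = 3 a_{k-1} - 2 a_{k-2}.
Iterating: a_2 = 21, a_3 = 45, a_4 = 93, a_5 = 189, a_6 = 381, a_7 = 765, a_8 = 1533, a_9 = 3069, a_10 = 6141, a_11 = 12285.
So the coefficient of x^11 is 12285.

12285


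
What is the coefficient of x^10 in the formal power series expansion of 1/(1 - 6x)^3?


The general identity 1/(1 - c x)^r = sum_{k>=0} c^k C(k + r - 1, r - 1) x^k follows by substituting y = c x into 1/(1 - y)^r = sum_{k>=0} C(k + r - 1, r - 1) y^k.
For c = 6, r = 3, k = 10:
6^10 * C(12, 2) = 60466176 * 66 = 3990767616.

3990767616


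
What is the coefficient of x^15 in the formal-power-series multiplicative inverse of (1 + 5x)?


The inverse is 1/(1 + 5x). Apply the geometric identity 1/(1 - y) = sum_{k>=0} y^k with y = -5x:
1/(1 + 5x) = sum_{k>=0} (-5)^k x^k.
So the coefficient of x^15 is (-5)^15 = -30517578125.

-30517578125


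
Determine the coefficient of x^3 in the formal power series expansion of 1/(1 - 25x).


The geometric series identity gives 1/(1 - c x) = sum_{k>=0} c^k x^k, so the coefficient of x^k is c^k.
Here c = 25 and k = 3.
Computing: 25^3 = 15625

15625


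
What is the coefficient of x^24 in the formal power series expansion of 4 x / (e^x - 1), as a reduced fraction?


The exponential generating function for Bernoulli numbers is
x / (e^x - 1) = sum_{k>=0} B_k x^k / k!.
So the coefficient of x^24 in 4 x / (e^x - 1) is 4 B_24 / 24!.
Computing: B_24 = -236364091/2730, 24! = 620448401733239439360000, giving
4 * -236364091/2730 / 620448401733239439360000 = -236364091/423456034182935917363200000.

-236364091/423456034182935917363200000


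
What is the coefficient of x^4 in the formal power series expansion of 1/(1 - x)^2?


The negative binomial / multiset identity is
1/(1 - x)^r = sum_{k>=0} C(k + r - 1, r - 1) x^k.
Here r = 2 and k = 4, so the coefficient is
C(4 + 1, 1) = C(5, 1)
= 5

5


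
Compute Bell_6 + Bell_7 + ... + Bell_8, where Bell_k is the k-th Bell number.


Recall Bell_k counts set partitions of a k-set (with Bell_0 = 1 by convention).
Bell_6 through Bell_8: 203, 877, 4140
Sum = 203 + 877 + 4140 = 5220.

5220


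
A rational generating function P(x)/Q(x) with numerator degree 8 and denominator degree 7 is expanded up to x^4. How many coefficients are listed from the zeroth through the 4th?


Expanding up to x^4 gives the coefficients for x^0, x^1, ..., x^4.
That is 4 + 1 = 5 coefficients in total.

5


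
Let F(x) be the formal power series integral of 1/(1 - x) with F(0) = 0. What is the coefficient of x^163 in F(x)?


1/(1 - x) = sum_{k>=0} x^k. Integrating termwise and using F(0) = 0 gives
F(x) = sum_{k>=0} x^(k+1) / (k+1) = sum_{m>=1} x^m / m = -ln(1 - x).
So the coefficient of x^163 is 1/163 = 1/163.

1/163


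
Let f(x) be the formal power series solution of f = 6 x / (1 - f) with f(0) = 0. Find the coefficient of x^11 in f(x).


Apply Lagrange inversion: f = 6 x * phi(f) with phi(t) = 1/(1 - t), so
[x^n] f = 6^n * (1/n) [t^(n-1)] phi(t)^n = 6^n * (1/n) [t^(n-1)] (1 - t)^(-n) = 6^n * (1/n) C(2n - 2, n - 1) = 6^n * C_{n-1}.
For n = 11: C_10 = C(20, 10) / 11 = 184756/11 = 16796.
With the 6^11 = 362797056 factor, the coefficient is 362797056 * 16796 = 6093539352576.

6093539352576


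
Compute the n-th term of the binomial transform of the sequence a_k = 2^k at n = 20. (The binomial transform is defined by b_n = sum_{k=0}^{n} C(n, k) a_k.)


With a_k = 2^k, b_n = sum_{k=0}^{n} C(n, k) 2^k = (1 + 2)^n by the binomial theorem.
For n = 20: (1 + 2)^20 = 3^20 = 3486784401.

3486784401


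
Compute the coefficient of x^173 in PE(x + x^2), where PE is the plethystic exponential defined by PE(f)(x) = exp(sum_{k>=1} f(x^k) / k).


With f(x) = x + x^2, the exponent is sum_{k>=1} (x^k + x^(2k)) / k = -ln(1 - x) - ln(1 - x^2). Exponentiating:
PE(x + x^2) = 1 / ((1 - x)(1 - x^2)).
This is the generating function for partitions of n into parts of size 1 or 2. The number of 2's can be any j in 0..86, and the rest are 1's, so
[x^173] = floor(173/2) + 1 = 87.

87


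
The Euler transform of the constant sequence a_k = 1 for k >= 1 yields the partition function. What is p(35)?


The Euler transform converts the sequence a_k = 1 into the number of integer partitions.
Using the recurrence or dynamic programming:
p(35) = 14883

14883


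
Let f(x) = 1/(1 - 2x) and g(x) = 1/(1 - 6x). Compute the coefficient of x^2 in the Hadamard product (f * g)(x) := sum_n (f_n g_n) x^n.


f has coefficients f_k = 2^k and g has coefficients g_k = 6^k, so the Hadamard product has coefficient (f*g)_k = 2^k * 6^k = 12^k.
For k = 2: 12^2 = 144.

144


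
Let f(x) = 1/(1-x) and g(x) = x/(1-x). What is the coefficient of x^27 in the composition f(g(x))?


First simplify the composition: f(g(x)) = 1/(1 - x/(1-x)) = (1-x)/((1-x) - x) = (1-x)/(1-2x).
Now extract the coefficient. Write (1-x)/(1-2x) = 1/(1-2x) - x/(1-2x).
The coefficient of x^n in 1/(1-2x) is 2^n, and in x/(1-2x) is 2^(n-1) (for n >= 1).
So the coefficient of x^27 is 2^27 - 2^26 = 134217728 - 67108864 = 67108864.

67108864


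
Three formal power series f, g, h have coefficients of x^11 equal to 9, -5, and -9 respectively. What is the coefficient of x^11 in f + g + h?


Series addition is componentwise:
9 + -5 + -9
= -5

-5


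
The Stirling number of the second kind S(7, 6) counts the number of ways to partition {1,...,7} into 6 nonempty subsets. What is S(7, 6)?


Using the explicit formula S(n,k) = (1/k!) sum_{j=0}^{k} (-1)^(k-j) C(k,j) j^n:
S(7, 6) = 21
Equivalently, S(n,k) is n! times the coefficient of x^n in the EGF (e^x - 1)^k / k!.

21


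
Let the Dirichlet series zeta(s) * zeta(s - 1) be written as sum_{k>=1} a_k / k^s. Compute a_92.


Convolution gives a_k = sum_{d | k} d * 1 = sum_{d | k} d = sigma(k), the sum of positive divisors of k.
For k = 92, the divisors are 1, 2, 4, 23, 46, 92, so
sigma(92) = 1 + 2 + 4 + 23 + 46 + 92 = 168.

168


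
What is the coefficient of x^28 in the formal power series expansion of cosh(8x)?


The Maclaurin series is cosh(t) = sum_{m>=0} t^(2m) / (2m)!, so substituting t = 8x, only even powers of x are nonzero, with coefficient of x^(2m) equal to 8^(2m) / (2m)!.
For x^28 the coefficient is 8^28/28! = 19342813113834066795298816/304888344611713860501504000000 = 576460752303423488/9086380738369043484375.

576460752303423488/9086380738369043484375


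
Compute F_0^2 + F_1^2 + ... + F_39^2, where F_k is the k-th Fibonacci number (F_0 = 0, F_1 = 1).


There is a standard identity sum_{k=0}^{N} F_k^2 = F_N * F_{N+1} (proved inductively from the telescoping relation F_k^2 = F_k F_{k+1} - F_{k-1} F_k). Then
sum_{k=0}^{39} F_k^2 = F_39 F_40 - F_0 F_0.
Computing: F_39 = 63245986, F_40 = 102334155.
Sum = 63245986 * 102334155 = 6472224534451830.

6472224534451830


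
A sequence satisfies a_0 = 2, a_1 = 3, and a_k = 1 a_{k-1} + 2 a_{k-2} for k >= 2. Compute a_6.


The characteristic equation is t^2 - 1 t - 2 = 0, with roots r_1 = 2 and r_2 = -1 (so c_1 = r_1 + r_2, c_2 = -r_1 r_2 as required).
One can use the closed form a_n = A r_1^n + B r_2^n, but direct iteration is more reliable:
a_0 = 2, a_1 = 3, a_2 = 7, a_3 = 13, a_4 = 27, a_5 = 53, a_6 = 107.
So a_6 = 107.

107


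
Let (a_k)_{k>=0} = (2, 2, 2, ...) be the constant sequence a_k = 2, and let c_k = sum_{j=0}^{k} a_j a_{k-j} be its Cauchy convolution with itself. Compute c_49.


Since a_j = 2 for all j >= 0, the convolution sum becomes
c_k = sum_{j=0}^{k} 2 * 2 = 4 * (k + 1).
Equivalently, the generating function of (a_k) is 2/(1 - x) and its square is 4/(1 - x)^2 = sum_{k>=0} 4(k + 1) x^k.
For k = 49: 4 * 50 = 200.

200


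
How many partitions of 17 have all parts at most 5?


Using the generating function (1-x)^(-1)(1-x^2)^(-1)...(1-x^5)^(-1),
the coefficient of x^17 counts these restricted partitions.
Result = 119

119


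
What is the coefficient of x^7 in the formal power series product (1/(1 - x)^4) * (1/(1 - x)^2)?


Combine the factors: (1/(1 - x)^4) * (1/(1 - x)^2) = 1/(1 - x)^6.
Then use 1/(1 - x)^r = sum_{k>=0} C(k + r - 1, r - 1) x^k with r = 6 and k = 7:
C(12, 5) = 792.

792


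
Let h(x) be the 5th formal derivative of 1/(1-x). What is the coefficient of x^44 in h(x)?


Differentiating 5 times: d^5/dx^5 [1/(1-x)] = 5!/(1-x)^6.
The expansion 1/(1-x)^6 = sum_{k>=0} C(k+5, 5) x^k, so the coefficient of x^n in 5!/(1-x)^6 is 5! * C(n+5, 5).
For n = 44: 120 * C(49, 5) = 120 * 1906884 = 228826080

228826080


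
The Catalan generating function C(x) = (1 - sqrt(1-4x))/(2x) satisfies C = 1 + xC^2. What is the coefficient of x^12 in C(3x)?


Substituting x -> 3x scales the n-th coefficient by 3^n, so [x^12] C(3x) = 3^12 * C_12.
C_12 = C(2*12, 12)/(13) = 2704156/13 = 208012.
So 3^12 * 208012 = 531441 * 208012 = 110546105292.

110546105292


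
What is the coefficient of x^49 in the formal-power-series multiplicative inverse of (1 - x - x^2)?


Let the inverse be f(x) = sum_{k>=0} a_k x^k. From f(x) * (1 - x - x^2) = 1 and matching coefficients:
 x^0: a_0 = 1.
 x^1: a_1 - a_0 = 0, so a_1 = 1.
 x^k (k >= 2): a_k - a_{k-1} - a_{k-2} = 0, i.e. a_k = a_{k-1} + a_{k-2}.
This is the Fibonacci-type recurrence shifted so that a_0 = a_1 = 1.
Iterating: a_0=1, a_1=1, a_2=2, a_3=3, a_4=5, a_5=8, a_6=13, a_7=21, a_8=34, a_9=55, ...
a_49 = 12586269025.

12586269025


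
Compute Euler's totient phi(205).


phi(n) counts integers in [1, n] coprime to n. Using the multiplicative formula phi(n) = n * prod_{p | n} (1 - 1/p):
205 = 5 * 41, so
phi(205) = 205 * (1 - 1/5) * (1 - 1/41) = 160.

160


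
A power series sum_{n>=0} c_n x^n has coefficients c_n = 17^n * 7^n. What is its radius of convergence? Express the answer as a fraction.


By the root test (Cauchy-Hadamard), the radius is R = 1 / limsup_n |c_n|^(1/n).
Here |c_n|^(1/n) = (17^n * 7^n)^(1/n) = 17 * 7 = 119 for all n.
So R = 1/119 = 1/119.

1/119


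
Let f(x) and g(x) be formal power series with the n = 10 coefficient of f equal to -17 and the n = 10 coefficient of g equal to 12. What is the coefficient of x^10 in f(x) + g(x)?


Addition of formal power series is termwise.
The coefficient of x^10 in f + g = -17 + 12
= -5

-5


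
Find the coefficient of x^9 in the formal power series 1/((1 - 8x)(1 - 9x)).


By partial fractions or Cauchy convolution:
The coefficient equals sum_{k=0}^{9} 8^k * 9^(9-k).
= 2413042577

2413042577


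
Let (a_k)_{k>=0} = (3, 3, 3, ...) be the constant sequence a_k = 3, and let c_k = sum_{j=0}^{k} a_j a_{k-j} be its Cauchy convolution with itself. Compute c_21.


Since a_j = 3 for all j >= 0, the convolution sum becomes
c_k = sum_{j=0}^{k} 3 * 3 = 9 * (k + 1).
Equivalently, the generating function of (a_k) is 3/(1 - x) and its square is 9/(1 - x)^2 = sum_{k>=0} 9(k + 1) x^k.
For k = 21: 9 * 22 = 198.

198


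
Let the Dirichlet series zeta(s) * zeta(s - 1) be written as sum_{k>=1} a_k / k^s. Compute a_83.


Convolution gives a_k = sum_{d | k} d * 1 = sum_{d | k} d = sigma(k), the sum of positive divisors of k.
For k = 83, the divisors are 1, 83, so
sigma(83) = 1 + 83 = 84.

84


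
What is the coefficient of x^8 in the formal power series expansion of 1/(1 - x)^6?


The expansion 1/(1 - x)^r = sum_{k>=0} C(k + r - 1, r - 1) x^k follows from the multiset / negative-binomial theorem (or from repeated differentiation of the geometric series).
For r = 6 and k = 8:
C(13, 5) = 6227020800 / (120 * 40320) = 1287.

1287


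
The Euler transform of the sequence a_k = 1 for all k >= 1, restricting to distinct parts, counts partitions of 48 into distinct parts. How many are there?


Partitions of 48 into distinct parts can be computed via generating function.
Product (1+x)(1+x^2)(1+x^3)...
The coefficient of x^48 = 2910

2910


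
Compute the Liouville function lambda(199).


The Liouville function is lambda(k) = (-1)^Omega(k), where Omega(k) counts the prime factors of k with multiplicity.
Factoring: 199 = 199, so Omega(199) = 1.
lambda(199) = (-1)^1 = -1.

-1


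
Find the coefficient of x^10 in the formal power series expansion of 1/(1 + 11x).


Write 1/(1 + c x) = 1/(1 - (-c) x) and apply the geometric-series identity
1/(1 - y) = sum_{k>=0} y^k to get 1/(1 + c x) = sum_{k>=0} (-c)^k x^k.
So the coefficient of x^k is (-c)^k = (-1)^k * c^k.
Here c = 11 and k = 10:
(-11)^10 = 1 * 25937424601 = 25937424601

25937424601


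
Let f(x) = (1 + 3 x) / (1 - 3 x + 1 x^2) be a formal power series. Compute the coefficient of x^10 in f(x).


Write f(x) = sum_{k>=0} a_k x^k. Multiplying both sides by 1 - 3 x + 1 x^2 gives
(1 - 3 x + 1 x^2) sum_{k>=0} a_k x^k = 1 + 3 x.
Matching coefficients:
 x^0: a_0 = 1
 x^1: a_1 - 3 a_0 = 3  =>  a_1 = 3*1 + 3 = 6
 x^k (k >= 2): a_k = 3 a_{k-1} - 1 a_{k-2}.
Iterating: a_2 = 17, a_3 = 45, a_4 = 118, a_5 = 309, a_6 = 809, a_7 = 2118, a_8 = 5545, a_9 = 14517, a_10 = 38006.
So the coefficient of x^10 is 38006.

38006


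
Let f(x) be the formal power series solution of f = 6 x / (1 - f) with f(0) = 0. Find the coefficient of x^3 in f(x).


Apply Lagrange inversion: f = 6 x * phi(f) with phi(t) = 1/(1 - t), so
[x^n] f = 6^n * (1/n) [t^(n-1)] phi(t)^n = 6^n * (1/n) [t^(n-1)] (1 - t)^(-n) = 6^n * (1/n) C(2n - 2, n - 1) = 6^n * C_{n-1}.
For n = 3: C_2 = C(4, 2) / 3 = 6/3 = 2.
With the 6^3 = 216 factor, the coefficient is 216 * 2 = 432.

432


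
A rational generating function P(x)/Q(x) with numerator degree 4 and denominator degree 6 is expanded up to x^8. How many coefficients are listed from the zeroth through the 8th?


Expanding up to x^8 gives the coefficients for x^0, x^1, ..., x^8.
That is 8 + 1 = 9 coefficients in total.

9


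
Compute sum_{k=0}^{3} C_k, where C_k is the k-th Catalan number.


C_0 through C_3: 1, 1, 2, 5
Sum = 1 + 1 + 2 + 5
= 9

9


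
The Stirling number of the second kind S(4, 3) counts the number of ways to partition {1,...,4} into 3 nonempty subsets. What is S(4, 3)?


Using the explicit formula S(n,k) = (1/k!) sum_{j=0}^{k} (-1)^(k-j) C(k,j) j^n:
S(4, 3) = 6
Equivalently, S(n,k) is n! times the coefficient of x^n in the EGF (e^x - 1)^k / k!.

6


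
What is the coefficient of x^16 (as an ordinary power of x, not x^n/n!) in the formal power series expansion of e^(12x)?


The exponential series is e^y = sum_{k>=0} y^k / k!. Substituting y = 12x gives
e^(12x) = sum_{k>=0} 12^k x^k / k!.
So the coefficient of x^n is a^n/n! with a = 12, n = 16:
12^16 / 16! = 184884258895036416/20922789888000 = 7739670528/875875

7739670528/875875


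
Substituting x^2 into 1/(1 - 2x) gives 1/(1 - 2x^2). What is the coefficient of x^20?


The coefficient of x^(2m) in 1/(1 - 2x^2) is 2^m.
With n = 20 = 2*10, the coefficient is 2^10 = 1024.

1024


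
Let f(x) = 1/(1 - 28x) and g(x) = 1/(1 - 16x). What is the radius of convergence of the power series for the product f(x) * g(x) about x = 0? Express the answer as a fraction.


The radius of 1/(1 - 28x) is 1/28 (nearest singularity at x = 1/28), and the radius of 1/(1 - 16x) is 1/16.
The product f(x)*g(x) = 1/((1 - 28x)(1 - 16x)) has singularities at both 1/28 and 1/16, so its radius of convergence is the distance to the nearest one:
min(1/28, 1/16) = 1/28.

1/28


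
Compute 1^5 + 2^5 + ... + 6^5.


This power sum has a closed form given by Faulhaber's formula
sum_{k=1}^{m} k^p = (1 / (p + 1)) * sum_{j=0}^{p} C(p + 1, j) B_j m^(p + 1 - j),
but for small m direct computation is fastest:
1 + 32 + 243 + 1024 + 3125 + 7776 = 12201.

12201


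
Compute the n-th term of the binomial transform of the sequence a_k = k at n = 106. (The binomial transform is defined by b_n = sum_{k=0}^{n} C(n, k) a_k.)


With a_k = k, b_n = sum_{k=0}^{n} C(n, k) k. Using k * C(n, k) = n * C(n-1, k-1) gives b_n = n * sum_{k>=1} C(n-1, k-1) = n * 2^(n-1).
For n = 106: 106 * 2^105 = 106 * 40564819207303340847894502572032 = 4299870835974154129876817272635392.

4299870835974154129876817272635392


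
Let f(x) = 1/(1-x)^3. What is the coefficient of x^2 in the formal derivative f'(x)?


Differentiate: d/dx [ 1/(1-x)^r ] = r / (1-x)^(r+1).
Here r = 3, so f'(x) = 3 / (1-x)^4.
The expansion of 1/(1-x)^(r+1) has coefficient of x^n equal to C(n+r, r).
So the coefficient of x^2 in f'(x) is
3 * C(5, 3) = 3 * 10 = 30

30


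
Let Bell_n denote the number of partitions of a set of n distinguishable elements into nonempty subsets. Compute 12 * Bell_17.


Bell_17 can be computed from the Bell triangle or from Dobinski's identity Bell_n = (1/e) * sum_{k>=0} k^n / k!.
Computing Bell_17 = 82864869804.
Then 12 * 82864869804 = 994378437648.

994378437648


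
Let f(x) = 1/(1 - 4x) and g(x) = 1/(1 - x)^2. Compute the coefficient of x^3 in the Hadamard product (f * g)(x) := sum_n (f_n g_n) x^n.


f has coefficients f_k = 4^k. For g = 1/(1 - x)^2 the coefficient is g_k = C(k + 1, 1) = k + 1. The Hadamard coefficient is (f * g)_k = 4^k * (k + 1).
For k = 3: 4^3 * 4 = 64 * 4 = 256.

256


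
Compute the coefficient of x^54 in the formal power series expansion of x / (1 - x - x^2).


Let f(x) = sum_{k>=0} a_k x^k. Multiplying f(x) * (1 - x - x^2) = x and matching coefficients gives a_0 = 0, a_1 = 1, and a_k = a_{k-1} + a_{k-2} for k >= 2. These are the Fibonacci numbers F_k.
Iterating from F_0 = 0, F_1 = 1:
F_0=0, F_1=1, F_2=1, F_3=2, F_4=3, F_5=5, F_6=8, F_7=13, F_8=21, F_9=34, ...
F_54 = 86267571272.

86267571272


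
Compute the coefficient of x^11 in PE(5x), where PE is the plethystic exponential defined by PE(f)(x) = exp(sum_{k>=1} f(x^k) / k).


With f(x) = 5x, the exponent is sum_{k>=1} 5 x^k / k = 5 * (-ln(1 - x)). Exponentiating:
PE(5x) = exp(-5 ln(1 - x)) = 1/(1 - x)^5.
By the negative binomial expansion, [x^n] 1/(1 - x)^5 = C(n + 4, 4).
For n = 11: C(15, 4) = 1365.

1365


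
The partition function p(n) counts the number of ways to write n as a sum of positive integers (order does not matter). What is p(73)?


Using the generating function prod_{k>=1} 1/(1-x^k), we compute p(73).
By dynamic programming over parts 1 through 73:
p(73) = 6185689

6185689
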